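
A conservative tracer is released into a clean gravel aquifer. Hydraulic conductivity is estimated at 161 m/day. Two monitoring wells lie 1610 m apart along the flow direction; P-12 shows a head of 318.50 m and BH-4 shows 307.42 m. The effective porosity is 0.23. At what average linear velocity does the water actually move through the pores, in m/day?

4.82

Hydraulic gradient i = (318.50 − 307.42) / 1610 = 11.08 / 1610 = 0.006882.
Darcy flux q = K · i = 161.0 × 0.006882 = 1.108 m/day.
Seepage velocity v = q / n_e = 1.108 / 0.23 = 4.817 m/day.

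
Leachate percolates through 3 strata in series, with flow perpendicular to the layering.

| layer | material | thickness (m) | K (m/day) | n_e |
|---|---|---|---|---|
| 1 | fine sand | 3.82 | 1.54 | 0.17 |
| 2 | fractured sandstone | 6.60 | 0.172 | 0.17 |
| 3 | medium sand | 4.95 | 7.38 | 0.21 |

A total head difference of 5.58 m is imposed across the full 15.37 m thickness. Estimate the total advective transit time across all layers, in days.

20.9

With flow normal to the layers, continuity requires the same specific discharge q through every layer.
Σ(b_i/K_i) = 3.82/1.54 + 6.60/0.172 + 4.95/7.38 = 41.52 d.
q = Δh / Σ(b_i/K_i) = 5.58 / 41.52 = 0.1344 m/day.
In each layer the seepage velocity is v_i = q/n_i, so the layer transit time is t_i = b_i·n_i / q:
  layer 1 (fine sand): t_1 = 3.82 × 0.17 / 0.1344 = 4.832 d
  layer 2 (fractured sandstone): t_2 = 6.60 × 0.17 / 0.1344 = 8.349 d
  layer 3 (medium sand): t_3 = 4.95 × 0.21 / 0.1344 = 7.735 d
Total t = Σ t_i = 20.92 days.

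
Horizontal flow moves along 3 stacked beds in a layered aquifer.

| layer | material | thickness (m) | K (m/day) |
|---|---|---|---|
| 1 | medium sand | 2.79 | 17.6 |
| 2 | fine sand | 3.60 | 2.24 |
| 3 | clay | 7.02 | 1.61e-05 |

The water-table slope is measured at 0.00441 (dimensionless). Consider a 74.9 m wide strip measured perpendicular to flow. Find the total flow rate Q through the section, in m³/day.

Flow is parallel to layering, so each bed carries its own Darcy discharge and the transmissivities add.
Σ(K_i·b_i) = 17.6×2.79 + 2.24×3.60 + 1.61e-05×7.02 = 57.17 m²/day.
Hydraulic gradient i = 0.00441.
Q = Σ(K_i·b_i) · W · i = 57.17 × 74.9 × 0.004410 = 18.88 m³/day.

18.9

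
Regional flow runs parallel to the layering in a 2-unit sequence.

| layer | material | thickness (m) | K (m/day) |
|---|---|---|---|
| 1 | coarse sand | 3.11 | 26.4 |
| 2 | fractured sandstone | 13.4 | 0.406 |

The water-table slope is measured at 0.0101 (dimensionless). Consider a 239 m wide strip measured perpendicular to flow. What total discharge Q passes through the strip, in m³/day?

Flow is parallel to layering, so each bed carries its own Darcy discharge and the transmissivities add.
Σ(K_i·b_i) = 26.4×3.11 + 0.406×13.4 = 87.54 m²/day.
Hydraulic gradient i = 0.0101.
Q = Σ(K_i·b_i) · W · i = 87.54 × 239 × 0.01010 = 211.3 m³/day.

211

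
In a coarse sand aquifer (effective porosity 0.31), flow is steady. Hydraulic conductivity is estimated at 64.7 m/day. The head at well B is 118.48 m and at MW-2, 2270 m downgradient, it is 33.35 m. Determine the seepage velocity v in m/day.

7.83

Hydraulic gradient i = (118.48 − 33.35) / 2270 = 85.13 / 2270 = 0.03750.
Darcy flux q = K · i = 64.70 × 0.03750 = 2.426 m/day.
Seepage velocity v = q / n_e = 2.426 / 0.31 = 7.827 m/day.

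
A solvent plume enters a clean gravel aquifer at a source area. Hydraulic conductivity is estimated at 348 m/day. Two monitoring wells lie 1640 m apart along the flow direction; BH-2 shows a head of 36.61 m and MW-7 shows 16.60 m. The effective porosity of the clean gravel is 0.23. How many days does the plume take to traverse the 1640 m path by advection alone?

Hydraulic gradient i = (36.61 − 16.60) / 1640 = 20.01 / 1640 = 0.01220.
Darcy flux q = K · i = 348.0 × 0.01220 = 4.246 m/day.
Seepage velocity v = q / n_e = 4.246 / 0.23 = 18.46 m/day.
Travel time t = L / v = 1640 / 18.46 = 88.84 days.

88.8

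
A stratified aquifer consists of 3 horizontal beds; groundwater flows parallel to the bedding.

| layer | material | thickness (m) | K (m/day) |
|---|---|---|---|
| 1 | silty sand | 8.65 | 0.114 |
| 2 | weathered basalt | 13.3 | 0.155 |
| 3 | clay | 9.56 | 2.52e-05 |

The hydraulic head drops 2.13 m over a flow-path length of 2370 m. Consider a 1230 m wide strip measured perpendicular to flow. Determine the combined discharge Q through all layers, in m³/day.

3.37

Flow is parallel to layering, so each bed carries its own Darcy discharge and the transmissivities add.
Σ(K_i·b_i) = 0.114×8.65 + 0.155×13.3 + 2.52e-05×9.56 = 3.048 m²/day.
Hydraulic gradient i = Δh / L = 2.13 / 2370 = 0.0008987.
Q = Σ(K_i·b_i) · W · i = 3.048 × 1230 × 0.0008987 = 3.369 m³/day.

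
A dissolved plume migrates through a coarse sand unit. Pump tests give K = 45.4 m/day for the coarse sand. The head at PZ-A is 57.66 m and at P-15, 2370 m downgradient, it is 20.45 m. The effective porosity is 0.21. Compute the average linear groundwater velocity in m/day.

3.39

Hydraulic gradient i = (57.66 − 20.45) / 2370 = 37.21 / 2370 = 0.01570.
Darcy flux q = K · i = 45.40 × 0.01570 = 0.7128 m/day.
Seepage velocity v = q / n_e = 0.7128 / 0.21 = 3.394 m/day.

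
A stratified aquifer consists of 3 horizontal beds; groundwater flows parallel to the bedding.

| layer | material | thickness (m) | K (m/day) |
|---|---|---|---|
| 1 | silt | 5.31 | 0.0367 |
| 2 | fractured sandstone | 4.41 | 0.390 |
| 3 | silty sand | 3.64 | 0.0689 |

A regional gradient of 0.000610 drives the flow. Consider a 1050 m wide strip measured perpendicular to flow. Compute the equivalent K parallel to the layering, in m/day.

Flow is parallel to layering, so each bed carries its own Darcy discharge and the transmissivities add.
Σ(K_i·b_i) = 0.0367×5.31 + 0.390×4.41 + 0.0689×3.64 = 2.166 m²/day.
Total thickness b = 13.36 m, so K_eq = Σ(K_i·b_i)/b = 0.1621 m/day.

0.162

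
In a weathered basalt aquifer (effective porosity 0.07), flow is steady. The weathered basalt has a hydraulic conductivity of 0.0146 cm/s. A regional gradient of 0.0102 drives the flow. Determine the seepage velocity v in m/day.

1.84

Convert K: 0.0146 cm/s × 864 = 12.61 m/day.
Hydraulic gradient i = 0.0102.
Darcy flux q = K · i = 12.61 × 0.01020 = 0.1287 m/day.
Seepage velocity v = q / n_e = 0.1287 / 0.07 = 1.838 m/day.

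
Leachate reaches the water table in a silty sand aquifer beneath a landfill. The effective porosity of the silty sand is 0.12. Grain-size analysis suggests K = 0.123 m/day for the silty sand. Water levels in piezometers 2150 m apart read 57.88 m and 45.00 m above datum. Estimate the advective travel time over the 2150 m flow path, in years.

959

Hydraulic gradient i = (57.88 − 45.00) / 2150 = 12.88 / 2150 = 0.005991.
Darcy flux q = K · i = 0.1230 × 0.005991 = 0.0007369 m/day.
Seepage velocity v = q / n_e = 0.0007369 / 0.12 = 0.006140 m/day.
Travel time t = L / v = 2150 / 0.006140 = 3.501e+05 days = 958.6 years.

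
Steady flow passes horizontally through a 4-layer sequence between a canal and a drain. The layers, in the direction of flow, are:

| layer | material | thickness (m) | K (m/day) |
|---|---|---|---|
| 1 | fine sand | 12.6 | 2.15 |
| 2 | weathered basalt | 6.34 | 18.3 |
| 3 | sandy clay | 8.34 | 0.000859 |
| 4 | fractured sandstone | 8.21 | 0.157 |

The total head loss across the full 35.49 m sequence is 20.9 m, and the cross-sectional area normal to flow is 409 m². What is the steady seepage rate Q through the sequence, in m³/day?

0.875

Flow is perpendicular to layering, so the layers act in series and the equivalent K is the thickness-weighted harmonic mean.
Total thickness L = 12.6 + 6.34 + 8.34 + 8.21 = 35.49 m.
Σ(b_i/K_i) = 12.6/2.15 + 6.34/18.3 + 8.34/0.000859 + 8.21/0.157 = 9767 d.
K_eq = L / Σ(b_i/K_i) = 35.49 / 9767 = 0.003633 m/day.
Q = K_eq · A · (Δh/L) = 0.003633 × 409 × (20.9/35.49) = 0.8752 m³/day.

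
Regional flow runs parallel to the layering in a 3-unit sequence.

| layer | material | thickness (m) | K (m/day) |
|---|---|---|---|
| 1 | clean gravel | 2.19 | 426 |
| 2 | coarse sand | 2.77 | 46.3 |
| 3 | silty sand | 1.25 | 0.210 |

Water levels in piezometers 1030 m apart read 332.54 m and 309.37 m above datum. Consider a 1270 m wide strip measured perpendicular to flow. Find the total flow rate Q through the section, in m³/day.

30300

Flow is parallel to layering, so each bed carries its own Darcy discharge and the transmissivities add.
Σ(K_i·b_i) = 426×2.19 + 46.3×2.77 + 0.210×1.25 = 1061 m²/day.
Hydraulic gradient i = (332.54 − 309.37) / 1030 = 23.17 / 1030 = 0.02250.
Q = Σ(K_i·b_i) · W · i = 1061 × 1270 × 0.02250 = 30324 m³/day.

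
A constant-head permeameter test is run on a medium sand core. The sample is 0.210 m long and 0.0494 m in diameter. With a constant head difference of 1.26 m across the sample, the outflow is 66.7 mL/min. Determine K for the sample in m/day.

8.35

Cross-sectional area A = π·(d/2)² = π × (0.0494/2)² = 0.001917 m².
Convert discharge: 66.7 mL/min = 1.112e-06 m³/s.
Darcy's law rearranged: K = Q·L / (A·Δh) = 1.112e-06 × 0.210 / (0.001917 × 1.26) = 9.667e-05 m/s = 8.352 m/day.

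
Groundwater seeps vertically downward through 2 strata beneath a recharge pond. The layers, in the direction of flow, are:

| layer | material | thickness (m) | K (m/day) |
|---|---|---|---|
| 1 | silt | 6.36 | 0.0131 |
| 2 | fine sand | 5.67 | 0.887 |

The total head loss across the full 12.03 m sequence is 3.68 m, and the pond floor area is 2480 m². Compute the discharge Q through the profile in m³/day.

Flow is perpendicular to layering, so the layers act in series and the equivalent K is the thickness-weighted harmonic mean.
Total thickness L = 6.36 + 5.67 = 12.03 m.
Σ(b_i/K_i) = 6.36/0.0131 + 5.67/0.887 = 491.9 d.
K_eq = L / Σ(b_i/K_i) = 12.03 / 491.9 = 0.02446 m/day.
Q = K_eq · A · (Δh/L) = 0.02446 × 2480 × (3.68/12.03) = 18.55 m³/day.

18.6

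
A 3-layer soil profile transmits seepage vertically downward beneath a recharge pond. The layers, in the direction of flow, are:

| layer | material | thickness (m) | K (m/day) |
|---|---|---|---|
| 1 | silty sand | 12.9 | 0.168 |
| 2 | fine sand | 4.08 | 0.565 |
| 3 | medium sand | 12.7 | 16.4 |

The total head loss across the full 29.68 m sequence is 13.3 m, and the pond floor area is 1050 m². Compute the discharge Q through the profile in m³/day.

165

Flow is perpendicular to layering, so the layers act in series and the equivalent K is the thickness-weighted harmonic mean.
Total thickness L = 12.9 + 4.08 + 12.7 = 29.68 m.
Σ(b_i/K_i) = 12.9/0.168 + 4.08/0.565 + 12.7/16.4 = 84.78 d.
K_eq = L / Σ(b_i/K_i) = 29.68 / 84.78 = 0.3501 m/day.
Q = K_eq · A · (Δh/L) = 0.3501 × 1050 × (13.3/29.68) = 164.7 m³/day.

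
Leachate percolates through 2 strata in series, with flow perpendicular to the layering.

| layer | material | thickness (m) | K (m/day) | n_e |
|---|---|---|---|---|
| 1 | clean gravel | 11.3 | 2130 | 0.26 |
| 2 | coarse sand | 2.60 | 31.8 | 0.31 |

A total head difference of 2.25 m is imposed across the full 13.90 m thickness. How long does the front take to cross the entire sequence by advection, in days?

0.145

With flow normal to the layers, continuity requires the same specific discharge q through every layer.
Σ(b_i/K_i) = 11.3/2130 + 2.60/31.8 = 0.08707 d.
q = Δh / Σ(b_i/K_i) = 2.25 / 0.08707 = 25.84 m/day.
In each layer the seepage velocity is v_i = q/n_i, so the layer transit time is t_i = b_i·n_i / q:
  layer 1 (clean gravel): t_1 = 11.3 × 0.26 / 25.84 = 0.1137 d
  layer 2 (coarse sand): t_2 = 2.60 × 0.31 / 25.84 = 0.03119 d
Total t = Σ t_i = 0.1449 days.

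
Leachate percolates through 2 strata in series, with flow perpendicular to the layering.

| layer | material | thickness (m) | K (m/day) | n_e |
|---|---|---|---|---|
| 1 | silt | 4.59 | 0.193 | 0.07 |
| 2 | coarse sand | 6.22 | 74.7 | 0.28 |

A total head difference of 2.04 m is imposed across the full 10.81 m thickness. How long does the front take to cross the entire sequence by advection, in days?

With flow normal to the layers, continuity requires the same specific discharge q through every layer.
Σ(b_i/K_i) = 4.59/0.193 + 6.22/74.7 = 23.87 d.
q = Δh / Σ(b_i/K_i) = 2.04 / 23.87 = 0.08548 m/day.
In each layer the seepage velocity is v_i = q/n_i, so the layer transit time is t_i = b_i·n_i / q:
  layer 1 (silt): t_1 = 4.59 × 0.07 / 0.08548 = 3.759 d
  layer 2 (coarse sand): t_2 = 6.22 × 0.28 / 0.08548 = 20.37 d
Total t = Σ t_i = 24.13 days.

24.1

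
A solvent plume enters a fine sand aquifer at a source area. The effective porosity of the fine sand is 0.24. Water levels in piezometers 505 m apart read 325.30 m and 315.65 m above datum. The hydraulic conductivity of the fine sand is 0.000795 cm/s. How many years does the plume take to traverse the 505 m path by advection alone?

25.3

Convert K: 0.000795 cm/s × 864 = 0.6869 m/day.
Hydraulic gradient i = (325.30 − 315.65) / 505 = 9.65 / 505 = 0.01911.
Darcy flux q = K · i = 0.6869 × 0.01911 = 0.01313 m/day.
Seepage velocity v = q / n_e = 0.01313 / 0.24 = 0.05469 m/day.
Travel time t = L / v = 505 / 0.05469 = 9234 days = 25.28 years.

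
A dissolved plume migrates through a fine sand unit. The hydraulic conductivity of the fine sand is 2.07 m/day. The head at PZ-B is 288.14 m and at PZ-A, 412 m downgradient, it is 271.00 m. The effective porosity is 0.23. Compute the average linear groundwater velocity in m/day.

0.374

Hydraulic gradient i = (288.14 − 271.00) / 412 = 17.14 / 412 = 0.04160.
Darcy flux q = K · i = 2.070 × 0.04160 = 0.08612 m/day.
Seepage velocity v = q / n_e = 0.08612 / 0.23 = 0.3744 m/day.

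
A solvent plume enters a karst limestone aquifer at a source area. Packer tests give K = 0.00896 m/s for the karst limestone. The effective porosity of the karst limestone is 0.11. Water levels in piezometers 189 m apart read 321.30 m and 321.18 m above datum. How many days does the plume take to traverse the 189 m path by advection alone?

Convert K: 0.00896 m/s × 86400 = 774.1 m/day.
Hydraulic gradient i = (321.30 − 321.18) / 189 = 0.12 / 189 = 0.0006349.
Darcy flux q = K · i = 774.1 × 0.0006349 = 0.4915 m/day.
Seepage velocity v = q / n_e = 0.4915 / 0.11 = 4.468 m/day.
Travel time t = L / v = 189 / 4.468 = 42.30 days.

42.3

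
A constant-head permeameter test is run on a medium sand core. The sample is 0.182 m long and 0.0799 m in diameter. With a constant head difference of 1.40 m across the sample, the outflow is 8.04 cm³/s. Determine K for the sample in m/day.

18.0

Cross-sectional area A = π·(d/2)² = π × (0.0799/2)² = 0.005014 m².
Convert discharge: 8.04 cm³/s = 8.040e-06 m³/s.
Darcy's law rearranged: K = Q·L / (A·Δh) = 8.040e-06 × 0.182 / (0.005014 × 1.40) = 0.0002085 m/s = 18.01 m/day.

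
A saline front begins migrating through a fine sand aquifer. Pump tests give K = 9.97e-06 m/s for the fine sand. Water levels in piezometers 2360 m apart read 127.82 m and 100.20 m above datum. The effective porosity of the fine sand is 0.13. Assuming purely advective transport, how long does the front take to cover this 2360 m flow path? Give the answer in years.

83.3

Convert K: 9.97e-06 m/s × 86400 = 0.8614 m/day.
Hydraulic gradient i = (127.82 − 100.20) / 2360 = 27.62 / 2360 = 0.01170.
Darcy flux q = K · i = 0.8614 × 0.01170 = 0.01008 m/day.
Seepage velocity v = q / n_e = 0.01008 / 0.13 = 0.07755 m/day.
Travel time t = L / v = 2360 / 0.07755 = 30432 days = 83.32 years.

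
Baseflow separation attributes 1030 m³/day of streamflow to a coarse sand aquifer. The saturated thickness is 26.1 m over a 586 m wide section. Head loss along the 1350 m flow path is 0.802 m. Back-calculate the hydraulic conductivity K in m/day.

Cross-sectional area A = 586 × 26.1 = 15295 m².
Hydraulic gradient i = Δh / L = 0.802 / 1350 = 0.0005941.
From Q = K·A·i, K = Q / (A·i) = 1030 / (15295 × 0.0005941) = 113.4 m/day.

113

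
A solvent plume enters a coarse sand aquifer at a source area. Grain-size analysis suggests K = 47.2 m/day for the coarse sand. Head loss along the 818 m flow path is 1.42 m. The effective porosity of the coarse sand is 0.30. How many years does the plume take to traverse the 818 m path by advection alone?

8.20

Hydraulic gradient i = Δh / L = 1.42 / 818 = 0.001736.
Darcy flux q = K · i = 47.20 × 0.001736 = 0.08194 m/day.
Seepage velocity v = q / n_e = 0.08194 / 0.30 = 0.2731 m/day.
Travel time t = L / v = 818 / 0.2731 = 2995 days = 8.200 years.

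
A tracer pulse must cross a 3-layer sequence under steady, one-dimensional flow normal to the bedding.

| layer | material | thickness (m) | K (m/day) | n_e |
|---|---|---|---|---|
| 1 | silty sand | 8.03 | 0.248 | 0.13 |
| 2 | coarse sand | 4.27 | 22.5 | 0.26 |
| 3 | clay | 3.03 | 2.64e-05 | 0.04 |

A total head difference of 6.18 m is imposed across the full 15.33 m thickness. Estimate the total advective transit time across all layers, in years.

With flow normal to the layers, continuity requires the same specific discharge q through every layer.
Σ(b_i/K_i) = 8.03/0.248 + 4.27/22.5 + 3.03/2.64e-05 = 1.148e+05 d.
q = Δh / Σ(b_i/K_i) = 6.18 / 1.148e+05 = 5.383e-05 m/day.
In each layer the seepage velocity is v_i = q/n_i, so the layer transit time is t_i = b_i·n_i / q:
  layer 1 (silty sand): t_1 = 8.03 × 0.13 / 5.383e-05 = 19392 d
  layer 2 (coarse sand): t_2 = 4.27 × 0.26 / 5.383e-05 = 20624 d
  layer 3 (clay): t_3 = 3.03 × 0.04 / 5.383e-05 = 2252 d
Total t = Σ t_i = 42268 days = 115.7 years.

116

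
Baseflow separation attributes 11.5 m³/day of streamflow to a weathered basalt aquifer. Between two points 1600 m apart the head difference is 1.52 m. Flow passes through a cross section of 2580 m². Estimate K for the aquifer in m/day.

Hydraulic gradient i = Δh / L = 1.52 / 1600 = 0.0009500.
From Q = K·A·i, K = Q / (A·i) = 11.5 / (2580 × 0.0009500) = 4.692 m/day.

4.69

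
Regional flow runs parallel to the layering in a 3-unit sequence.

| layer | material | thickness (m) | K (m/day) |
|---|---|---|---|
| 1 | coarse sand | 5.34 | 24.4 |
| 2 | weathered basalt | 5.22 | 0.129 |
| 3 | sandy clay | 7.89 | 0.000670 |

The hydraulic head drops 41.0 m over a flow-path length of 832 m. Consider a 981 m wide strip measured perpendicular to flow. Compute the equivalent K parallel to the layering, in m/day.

Flow is parallel to layering, so each bed carries its own Darcy discharge and the transmissivities add.
Σ(K_i·b_i) = 24.4×5.34 + 0.129×5.22 + 0.000670×7.89 = 131.0 m²/day.
Total thickness b = 18.45 m, so K_eq = Σ(K_i·b_i)/b = 7.099 m/day.

7.10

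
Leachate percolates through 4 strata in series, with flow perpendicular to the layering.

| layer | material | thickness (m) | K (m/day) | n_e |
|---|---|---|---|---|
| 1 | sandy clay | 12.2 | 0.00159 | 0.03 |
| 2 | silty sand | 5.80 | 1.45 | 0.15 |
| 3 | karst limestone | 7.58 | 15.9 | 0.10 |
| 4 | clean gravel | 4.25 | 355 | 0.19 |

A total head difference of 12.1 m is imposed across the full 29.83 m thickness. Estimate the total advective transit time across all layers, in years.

With flow normal to the layers, continuity requires the same specific discharge q through every layer.
Σ(b_i/K_i) = 12.2/0.00159 + 5.80/1.45 + 7.58/15.9 + 4.25/355 = 7677 d.
q = Δh / Σ(b_i/K_i) = 12.1 / 7677 = 0.001576 m/day.
In each layer the seepage velocity is v_i = q/n_i, so the layer transit time is t_i = b_i·n_i / q:
  layer 1 (sandy clay): t_1 = 12.2 × 0.03 / 0.001576 = 232.2 d
  layer 2 (silty sand): t_2 = 5.80 × 0.15 / 0.001576 = 552.0 d
  layer 3 (karst limestone): t_3 = 7.58 × 0.10 / 0.001576 = 481.0 d
  layer 4 (clean gravel): t_4 = 4.25 × 0.19 / 0.001576 = 512.4 d
Total t = Σ t_i = 1778 days = 4.867 years.

4.87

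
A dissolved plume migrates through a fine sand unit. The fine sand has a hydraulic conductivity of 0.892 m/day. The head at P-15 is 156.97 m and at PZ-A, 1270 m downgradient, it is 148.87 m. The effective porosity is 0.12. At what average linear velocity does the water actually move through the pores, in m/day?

Hydraulic gradient i = (156.97 − 148.87) / 1270 = 8.1 / 1270 = 0.006378.
Darcy flux q = K · i = 0.8920 × 0.006378 = 0.005689 m/day.
Seepage velocity v = q / n_e = 0.005689 / 0.12 = 0.04741 m/day.

0.0474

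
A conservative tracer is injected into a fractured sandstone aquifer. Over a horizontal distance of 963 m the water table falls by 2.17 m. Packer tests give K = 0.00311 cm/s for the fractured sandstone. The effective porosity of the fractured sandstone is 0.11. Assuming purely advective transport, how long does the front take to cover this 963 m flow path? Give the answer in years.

Convert K: 0.00311 cm/s × 864 = 2.687 m/day.
Hydraulic gradient i = Δh / L = 2.17 / 963 = 0.002253.
Darcy flux q = K · i = 2.687 × 0.002253 = 0.006055 m/day.
Seepage velocity v = q / n_e = 0.006055 / 0.11 = 0.05504 m/day.
Travel time t = L / v = 963 / 0.05504 = 17495 days = 47.90 years.

47.9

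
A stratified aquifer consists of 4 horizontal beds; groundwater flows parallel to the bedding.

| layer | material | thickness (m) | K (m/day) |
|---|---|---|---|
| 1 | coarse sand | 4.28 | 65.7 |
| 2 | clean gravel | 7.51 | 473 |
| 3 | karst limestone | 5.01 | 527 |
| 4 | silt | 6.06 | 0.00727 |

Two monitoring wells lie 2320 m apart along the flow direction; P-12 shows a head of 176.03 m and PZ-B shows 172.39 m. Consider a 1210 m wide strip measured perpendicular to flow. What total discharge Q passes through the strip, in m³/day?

Flow is parallel to layering, so each bed carries its own Darcy discharge and the transmissivities add.
Σ(K_i·b_i) = 65.7×4.28 + 473×7.51 + 527×5.01 + 0.00727×6.06 = 6474 m²/day.
Hydraulic gradient i = (176.03 − 172.39) / 2320 = 3.64 / 2320 = 0.001569.
Q = Σ(K_i·b_i) · W · i = 6474 × 1210 × 0.001569 = 12290 m³/day.

12300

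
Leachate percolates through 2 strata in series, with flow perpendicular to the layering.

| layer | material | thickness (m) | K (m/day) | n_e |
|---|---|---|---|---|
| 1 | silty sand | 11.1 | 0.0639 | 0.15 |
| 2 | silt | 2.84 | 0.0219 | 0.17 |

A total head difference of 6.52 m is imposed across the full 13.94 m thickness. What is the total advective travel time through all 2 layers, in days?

99.9

With flow normal to the layers, continuity requires the same specific discharge q through every layer.
Σ(b_i/K_i) = 11.1/0.0639 + 2.84/0.0219 = 303.4 d.
q = Δh / Σ(b_i/K_i) = 6.52 / 303.4 = 0.02149 m/day.
In each layer the seepage velocity is v_i = q/n_i, so the layer transit time is t_i = b_i·n_i / q:
  layer 1 (silty sand): t_1 = 11.1 × 0.15 / 0.02149 = 77.48 d
  layer 2 (silt): t_2 = 2.84 × 0.17 / 0.02149 = 22.47 d
Total t = Σ t_i = 99.94 days.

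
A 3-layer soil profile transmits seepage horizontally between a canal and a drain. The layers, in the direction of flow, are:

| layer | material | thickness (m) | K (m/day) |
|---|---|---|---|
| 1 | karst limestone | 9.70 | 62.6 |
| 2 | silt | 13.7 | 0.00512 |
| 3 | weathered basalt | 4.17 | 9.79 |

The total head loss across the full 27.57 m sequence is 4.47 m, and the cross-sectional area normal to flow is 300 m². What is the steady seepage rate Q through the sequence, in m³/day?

Flow is perpendicular to layering, so the layers act in series and the equivalent K is the thickness-weighted harmonic mean.
Total thickness L = 9.70 + 13.7 + 4.17 = 27.57 m.
Σ(b_i/K_i) = 9.70/62.6 + 13.7/0.00512 + 4.17/9.79 = 2676 d.
K_eq = L / Σ(b_i/K_i) = 27.57 / 2676 = 0.01030 m/day.
Q = K_eq · A · (Δh/L) = 0.01030 × 300 × (4.47/27.57) = 0.5011 m³/day.

0.501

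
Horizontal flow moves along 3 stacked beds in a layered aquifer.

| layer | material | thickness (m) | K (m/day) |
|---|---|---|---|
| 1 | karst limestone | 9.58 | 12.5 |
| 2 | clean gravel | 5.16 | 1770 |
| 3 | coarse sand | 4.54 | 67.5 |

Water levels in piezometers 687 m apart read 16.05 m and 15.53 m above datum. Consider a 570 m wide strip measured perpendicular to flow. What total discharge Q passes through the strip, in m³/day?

4120

Flow is parallel to layering, so each bed carries its own Darcy discharge and the transmissivities add.
Σ(K_i·b_i) = 12.5×9.58 + 1770×5.16 + 67.5×4.54 = 9559 m²/day.
Hydraulic gradient i = (16.05 − 15.53) / 687 = 0.52 / 687 = 0.0007569.
Q = Σ(K_i·b_i) · W · i = 9559 × 570 × 0.0007569 = 4124 m³/day.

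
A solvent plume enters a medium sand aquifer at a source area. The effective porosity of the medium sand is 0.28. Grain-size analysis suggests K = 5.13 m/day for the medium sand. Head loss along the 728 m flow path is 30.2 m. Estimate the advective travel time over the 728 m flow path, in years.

2.62

Hydraulic gradient i = Δh / L = 30.2 / 728 = 0.04148.
Darcy flux q = K · i = 5.130 × 0.04148 = 0.2128 m/day.
Seepage velocity v = q / n_e = 0.2128 / 0.28 = 0.7600 m/day.
Travel time t = L / v = 728 / 0.7600 = 957.8 days = 2.622 years.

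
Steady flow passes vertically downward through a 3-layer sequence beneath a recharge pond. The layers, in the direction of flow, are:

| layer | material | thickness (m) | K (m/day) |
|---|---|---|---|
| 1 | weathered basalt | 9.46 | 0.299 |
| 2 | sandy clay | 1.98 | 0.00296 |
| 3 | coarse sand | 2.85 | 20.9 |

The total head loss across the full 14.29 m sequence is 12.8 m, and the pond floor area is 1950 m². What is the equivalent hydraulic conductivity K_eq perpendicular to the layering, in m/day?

Flow is perpendicular to layering, so the layers act in series and the equivalent K is the thickness-weighted harmonic mean.
Total thickness L = 9.46 + 1.98 + 2.85 = 14.29 m.
Σ(b_i/K_i) = 9.46/0.299 + 1.98/0.00296 + 2.85/20.9 = 700.7 d.
K_eq = L / Σ(b_i/K_i) = 14.29 / 700.7 = 0.02039 m/day.

0.0204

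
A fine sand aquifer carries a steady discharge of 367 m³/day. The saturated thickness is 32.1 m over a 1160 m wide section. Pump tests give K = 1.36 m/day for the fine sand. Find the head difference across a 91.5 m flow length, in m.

Cross-sectional area A = 1160 × 32.1 = 37236 m².
From Q = K·A·i, i = Q / (K·A) = 367 / (1.360 × 37236) = 0.007247.
Head loss Δh = i · L = 0.007247 × 91.5 = 0.6631 m.

0.663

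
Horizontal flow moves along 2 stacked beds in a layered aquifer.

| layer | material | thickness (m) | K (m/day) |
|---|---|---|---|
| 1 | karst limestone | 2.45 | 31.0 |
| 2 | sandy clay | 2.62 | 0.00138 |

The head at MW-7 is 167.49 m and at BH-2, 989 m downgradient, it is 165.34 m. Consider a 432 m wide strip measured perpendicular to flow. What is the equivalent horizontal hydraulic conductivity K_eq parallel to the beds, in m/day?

Flow is parallel to layering, so each bed carries its own Darcy discharge and the transmissivities add.
Σ(K_i·b_i) = 31.0×2.45 + 0.00138×2.62 = 75.95 m²/day.
Total thickness b = 5.070 m, so K_eq = Σ(K_i·b_i)/b = 14.98 m/day.

15.0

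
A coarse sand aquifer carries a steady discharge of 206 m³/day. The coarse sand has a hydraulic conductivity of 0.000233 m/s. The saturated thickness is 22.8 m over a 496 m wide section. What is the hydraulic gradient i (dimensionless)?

Convert K: 0.000233 m/s × 86400 = 20.13 m/day.
Cross-sectional area A = 496 × 22.8 = 11309 m².
From Q = K·A·i, i = Q / (K·A) = 206 / (20.13 × 11309) = 0.0009049.

0.000905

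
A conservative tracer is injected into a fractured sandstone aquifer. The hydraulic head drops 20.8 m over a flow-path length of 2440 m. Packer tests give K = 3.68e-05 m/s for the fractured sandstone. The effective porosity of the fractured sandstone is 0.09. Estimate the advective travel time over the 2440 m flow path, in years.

Convert K: 3.68e-05 m/s × 86400 = 3.180 m/day.
Hydraulic gradient i = Δh / L = 20.8 / 2440 = 0.008525.
Darcy flux q = K · i = 3.180 × 0.008525 = 0.02710 m/day.
Seepage velocity v = q / n_e = 0.02710 / 0.09 = 0.3012 m/day.
Travel time t = L / v = 2440 / 0.3012 = 8102 days = 22.18 years.

22.2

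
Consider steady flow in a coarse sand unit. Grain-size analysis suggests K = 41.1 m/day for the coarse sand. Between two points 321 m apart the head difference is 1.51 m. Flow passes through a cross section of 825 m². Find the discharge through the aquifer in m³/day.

160

Hydraulic gradient i = Δh / L = 1.51 / 321 = 0.004704.
Darcy's law: Q = K · A · i = 41.10 × 825.0 × 0.004704 = 159.5 m³/day.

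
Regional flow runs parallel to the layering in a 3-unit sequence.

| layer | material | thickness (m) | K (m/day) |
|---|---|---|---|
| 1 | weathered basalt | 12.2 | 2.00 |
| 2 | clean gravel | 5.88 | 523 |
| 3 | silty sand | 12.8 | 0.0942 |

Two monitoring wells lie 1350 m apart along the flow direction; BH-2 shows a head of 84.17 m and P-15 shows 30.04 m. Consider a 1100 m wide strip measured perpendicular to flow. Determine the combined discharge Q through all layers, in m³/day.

Flow is parallel to layering, so each bed carries its own Darcy discharge and the transmissivities add.
Σ(K_i·b_i) = 2.00×12.2 + 523×5.88 + 0.0942×12.8 = 3101 m²/day.
Hydraulic gradient i = (84.17 − 30.04) / 1350 = 54.13 / 1350 = 0.04010.
Q = Σ(K_i·b_i) · W · i = 3101 × 1100 × 0.04010 = 1.368e+05 m³/day.

137000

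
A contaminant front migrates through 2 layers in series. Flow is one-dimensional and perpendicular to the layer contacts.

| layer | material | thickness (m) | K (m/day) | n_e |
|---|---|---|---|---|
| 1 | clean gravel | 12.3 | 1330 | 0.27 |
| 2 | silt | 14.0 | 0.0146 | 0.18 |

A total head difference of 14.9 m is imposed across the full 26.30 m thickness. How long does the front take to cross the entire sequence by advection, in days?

With flow normal to the layers, continuity requires the same specific discharge q through every layer.
Σ(b_i/K_i) = 12.3/1330 + 14.0/0.0146 = 958.9 d.
q = Δh / Σ(b_i/K_i) = 14.9 / 958.9 = 0.01554 m/day.
In each layer the seepage velocity is v_i = q/n_i, so the layer transit time is t_i = b_i·n_i / q:
  layer 1 (clean gravel): t_1 = 12.3 × 0.27 / 0.01554 = 213.7 d
  layer 2 (silt): t_2 = 14.0 × 0.18 / 0.01554 = 162.2 d
Total t = Σ t_i = 375.9 days.

376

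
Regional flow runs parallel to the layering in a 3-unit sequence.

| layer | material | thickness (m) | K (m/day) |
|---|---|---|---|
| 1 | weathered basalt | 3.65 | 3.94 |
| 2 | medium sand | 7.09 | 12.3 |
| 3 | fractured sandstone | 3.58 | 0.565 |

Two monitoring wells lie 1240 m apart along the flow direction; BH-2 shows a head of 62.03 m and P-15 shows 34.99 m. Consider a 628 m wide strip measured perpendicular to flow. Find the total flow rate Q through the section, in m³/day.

Flow is parallel to layering, so each bed carries its own Darcy discharge and the transmissivities add.
Σ(K_i·b_i) = 3.94×3.65 + 12.3×7.09 + 0.565×3.58 = 103.6 m²/day.
Hydraulic gradient i = (62.03 − 34.99) / 1240 = 27.04 / 1240 = 0.02181.
Q = Σ(K_i·b_i) · W · i = 103.6 × 628 × 0.02181 = 1419 m³/day.

1420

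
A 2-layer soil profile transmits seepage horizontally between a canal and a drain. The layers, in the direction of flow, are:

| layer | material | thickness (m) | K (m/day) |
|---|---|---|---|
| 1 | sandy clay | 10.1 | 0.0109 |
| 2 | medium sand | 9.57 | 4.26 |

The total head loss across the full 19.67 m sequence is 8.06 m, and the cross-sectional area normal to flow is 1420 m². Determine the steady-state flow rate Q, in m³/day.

12.3

Flow is perpendicular to layering, so the layers act in series and the equivalent K is the thickness-weighted harmonic mean.
Total thickness L = 10.1 + 9.57 = 19.67 m.
Σ(b_i/K_i) = 10.1/0.0109 + 9.57/4.26 = 928.9 d.
K_eq = L / Σ(b_i/K_i) = 19.67 / 928.9 = 0.02118 m/day.
Q = K_eq · A · (Δh/L) = 0.02118 × 1420 × (8.06/19.67) = 12.32 m³/day.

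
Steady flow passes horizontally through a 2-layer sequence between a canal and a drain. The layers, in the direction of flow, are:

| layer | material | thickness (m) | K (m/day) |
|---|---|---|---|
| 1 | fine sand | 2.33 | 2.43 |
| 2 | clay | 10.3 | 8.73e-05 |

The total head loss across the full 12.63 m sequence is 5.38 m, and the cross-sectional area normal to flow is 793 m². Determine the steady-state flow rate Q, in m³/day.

Flow is perpendicular to layering, so the layers act in series and the equivalent K is the thickness-weighted harmonic mean.
Total thickness L = 2.33 + 10.3 = 12.63 m.
Σ(b_i/K_i) = 2.33/2.43 + 10.3/8.73e-05 = 1.180e+05 d.
K_eq = L / Σ(b_i/K_i) = 12.63 / 1.180e+05 = 0.0001070 m/day.
Q = K_eq · A · (Δh/L) = 0.0001070 × 793 × (5.38/12.63) = 0.03616 m³/day.

0.0362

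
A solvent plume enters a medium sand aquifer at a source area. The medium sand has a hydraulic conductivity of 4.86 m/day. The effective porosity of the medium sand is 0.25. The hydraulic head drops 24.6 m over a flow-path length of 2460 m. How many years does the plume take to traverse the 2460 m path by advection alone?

34.6

Hydraulic gradient i = Δh / L = 24.6 / 2460 = 0.01000.
Darcy flux q = K · i = 4.860 × 0.01000 = 0.04860 m/day.
Seepage velocity v = q / n_e = 0.04860 / 0.25 = 0.1944 m/day.
Travel time t = L / v = 2460 / 0.1944 = 12654 days = 34.65 years.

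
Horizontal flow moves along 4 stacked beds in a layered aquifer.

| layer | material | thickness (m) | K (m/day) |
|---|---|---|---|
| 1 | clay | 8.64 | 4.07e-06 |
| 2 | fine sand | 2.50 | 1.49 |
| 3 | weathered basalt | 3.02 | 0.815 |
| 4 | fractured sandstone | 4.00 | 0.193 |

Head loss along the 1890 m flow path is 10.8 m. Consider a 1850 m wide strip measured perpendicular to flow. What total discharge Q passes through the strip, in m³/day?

Flow is parallel to layering, so each bed carries its own Darcy discharge and the transmissivities add.
Σ(K_i·b_i) = 4.07e-06×8.64 + 1.49×2.50 + 0.815×3.02 + 0.193×4.00 = 6.958 m²/day.
Hydraulic gradient i = Δh / L = 10.8 / 1890 = 0.005714.
Q = Σ(K_i·b_i) · W · i = 6.958 × 1850 × 0.005714 = 73.56 m³/day.

73.6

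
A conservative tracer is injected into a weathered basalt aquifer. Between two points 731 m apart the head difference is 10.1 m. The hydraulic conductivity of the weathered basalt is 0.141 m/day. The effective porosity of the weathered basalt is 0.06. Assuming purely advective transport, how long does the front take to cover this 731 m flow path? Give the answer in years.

61.6

Hydraulic gradient i = Δh / L = 10.1 / 731 = 0.01382.
Darcy flux q = K · i = 0.1410 × 0.01382 = 0.001948 m/day.
Seepage velocity v = q / n_e = 0.001948 / 0.06 = 0.03247 m/day.
Travel time t = L / v = 731 / 0.03247 = 22514 days = 61.64 years.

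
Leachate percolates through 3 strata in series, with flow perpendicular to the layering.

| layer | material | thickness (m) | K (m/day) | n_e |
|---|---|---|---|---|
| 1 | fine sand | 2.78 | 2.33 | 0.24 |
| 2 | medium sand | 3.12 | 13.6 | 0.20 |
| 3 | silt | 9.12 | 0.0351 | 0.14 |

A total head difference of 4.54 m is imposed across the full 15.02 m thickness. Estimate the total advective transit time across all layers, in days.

With flow normal to the layers, continuity requires the same specific discharge q through every layer.
Σ(b_i/K_i) = 2.78/2.33 + 3.12/13.6 + 9.12/0.0351 = 261.3 d.
q = Δh / Σ(b_i/K_i) = 4.54 / 261.3 = 0.01738 m/day.
In each layer the seepage velocity is v_i = q/n_i, so the layer transit time is t_i = b_i·n_i / q:
  layer 1 (fine sand): t_1 = 2.78 × 0.24 / 0.01738 = 38.39 d
  layer 2 (medium sand): t_2 = 3.12 × 0.20 / 0.01738 = 35.91 d
  layer 3 (silt): t_3 = 9.12 × 0.14 / 0.01738 = 73.47 d
Total t = Σ t_i = 147.8 days.

148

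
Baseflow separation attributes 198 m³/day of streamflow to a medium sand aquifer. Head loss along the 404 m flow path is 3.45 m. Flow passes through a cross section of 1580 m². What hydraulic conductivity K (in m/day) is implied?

14.7

Hydraulic gradient i = Δh / L = 3.45 / 404 = 0.008540.
From Q = K·A·i, K = Q / (A·i) = 198 / (1580 × 0.008540) = 14.67 m/day.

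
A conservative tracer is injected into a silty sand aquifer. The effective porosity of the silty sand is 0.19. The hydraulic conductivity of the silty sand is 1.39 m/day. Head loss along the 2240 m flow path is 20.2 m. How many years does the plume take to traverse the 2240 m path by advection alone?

93.0

Hydraulic gradient i = Δh / L = 20.2 / 2240 = 0.009018.
Darcy flux q = K · i = 1.390 × 0.009018 = 0.01253 m/day.
Seepage velocity v = q / n_e = 0.01253 / 0.19 = 0.06597 m/day.
Travel time t = L / v = 2240 / 0.06597 = 33953 days = 92.96 years.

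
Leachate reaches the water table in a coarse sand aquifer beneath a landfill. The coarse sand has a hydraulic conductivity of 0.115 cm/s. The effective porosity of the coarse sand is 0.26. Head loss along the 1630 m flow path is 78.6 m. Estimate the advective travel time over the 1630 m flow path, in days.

88.5

Convert K: 0.115 cm/s × 864 = 99.36 m/day.
Hydraulic gradient i = Δh / L = 78.6 / 1630 = 0.04822.
Darcy flux q = K · i = 99.36 × 0.04822 = 4.791 m/day.
Seepage velocity v = q / n_e = 4.791 / 0.26 = 18.43 m/day.
Travel time t = L / v = 1630 / 18.43 = 88.45 days.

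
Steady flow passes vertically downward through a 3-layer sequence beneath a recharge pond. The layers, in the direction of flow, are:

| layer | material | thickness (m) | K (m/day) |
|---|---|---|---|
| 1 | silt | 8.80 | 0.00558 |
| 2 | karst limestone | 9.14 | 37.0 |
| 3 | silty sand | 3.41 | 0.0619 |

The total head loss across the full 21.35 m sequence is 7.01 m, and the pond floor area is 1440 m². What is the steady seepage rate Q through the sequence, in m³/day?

6.18

Flow is perpendicular to layering, so the layers act in series and the equivalent K is the thickness-weighted harmonic mean.
Total thickness L = 8.80 + 9.14 + 3.41 = 21.35 m.
Σ(b_i/K_i) = 8.80/0.00558 + 9.14/37.0 + 3.41/0.0619 = 1632 d.
K_eq = L / Σ(b_i/K_i) = 21.35 / 1632 = 0.01308 m/day.
Q = K_eq · A · (Δh/L) = 0.01308 × 1440 × (7.01/21.35) = 6.184 m³/day.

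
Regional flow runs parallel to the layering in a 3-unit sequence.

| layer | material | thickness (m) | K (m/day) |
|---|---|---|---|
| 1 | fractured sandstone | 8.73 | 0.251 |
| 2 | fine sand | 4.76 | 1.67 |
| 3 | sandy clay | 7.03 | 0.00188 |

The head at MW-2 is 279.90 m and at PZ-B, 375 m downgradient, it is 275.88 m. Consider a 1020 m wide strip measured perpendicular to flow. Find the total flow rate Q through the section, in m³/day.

Flow is parallel to layering, so each bed carries its own Darcy discharge and the transmissivities add.
Σ(K_i·b_i) = 0.251×8.73 + 1.67×4.76 + 0.00188×7.03 = 10.15 m²/day.
Hydraulic gradient i = (279.90 − 275.88) / 375 = 4.02 / 375 = 0.01072.
Q = Σ(K_i·b_i) · W · i = 10.15 × 1020 × 0.01072 = 111.0 m³/day.

111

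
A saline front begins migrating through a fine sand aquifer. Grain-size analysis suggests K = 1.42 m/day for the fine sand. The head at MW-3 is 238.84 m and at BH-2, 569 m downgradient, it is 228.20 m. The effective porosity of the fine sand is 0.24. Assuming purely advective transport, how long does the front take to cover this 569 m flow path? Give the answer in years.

14.1

Hydraulic gradient i = (238.84 − 228.20) / 569 = 10.64 / 569 = 0.01870.
Darcy flux q = K · i = 1.420 × 0.01870 = 0.02655 m/day.
Seepage velocity v = q / n_e = 0.02655 / 0.24 = 0.1106 m/day.
Travel time t = L / v = 569 / 0.1106 = 5143 days = 14.08 years.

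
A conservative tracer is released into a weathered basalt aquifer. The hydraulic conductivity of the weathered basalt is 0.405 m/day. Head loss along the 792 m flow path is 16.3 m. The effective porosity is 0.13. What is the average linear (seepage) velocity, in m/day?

0.0641

Hydraulic gradient i = Δh / L = 16.3 / 792 = 0.02058.
Darcy flux q = K · i = 0.4050 × 0.02058 = 0.008335 m/day.
Seepage velocity v = q / n_e = 0.008335 / 0.13 = 0.06412 m/day.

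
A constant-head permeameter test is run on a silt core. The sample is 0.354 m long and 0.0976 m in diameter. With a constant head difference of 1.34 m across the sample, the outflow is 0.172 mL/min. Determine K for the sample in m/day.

0.00875

Cross-sectional area A = π·(d/2)² = π × (0.0976/2)² = 0.007482 m².
Convert discharge: 0.172 mL/min = 2.867e-09 m³/s.
Darcy's law rearranged: K = Q·L / (A·Δh) = 2.867e-09 × 0.354 / (0.007482 × 1.34) = 1.012e-07 m/s = 0.008746 m/day.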